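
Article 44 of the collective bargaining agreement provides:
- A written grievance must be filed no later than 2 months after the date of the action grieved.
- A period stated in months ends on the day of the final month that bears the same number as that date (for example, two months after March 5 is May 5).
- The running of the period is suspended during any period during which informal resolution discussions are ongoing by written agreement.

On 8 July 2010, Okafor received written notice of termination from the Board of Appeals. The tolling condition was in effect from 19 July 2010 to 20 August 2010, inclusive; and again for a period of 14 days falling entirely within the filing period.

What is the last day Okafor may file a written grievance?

2 months after 8 July 2010 is September 8, 2010.
From July 19, 2010 through August 20, 2010 inclusive is 33 days; tolling adds 33 days: September 8, 2010 + 33 days = October 11, 2010.
Tolling adds 14 days: October 11, 2010 + 14 days = October 25, 2010.

October 25, 2010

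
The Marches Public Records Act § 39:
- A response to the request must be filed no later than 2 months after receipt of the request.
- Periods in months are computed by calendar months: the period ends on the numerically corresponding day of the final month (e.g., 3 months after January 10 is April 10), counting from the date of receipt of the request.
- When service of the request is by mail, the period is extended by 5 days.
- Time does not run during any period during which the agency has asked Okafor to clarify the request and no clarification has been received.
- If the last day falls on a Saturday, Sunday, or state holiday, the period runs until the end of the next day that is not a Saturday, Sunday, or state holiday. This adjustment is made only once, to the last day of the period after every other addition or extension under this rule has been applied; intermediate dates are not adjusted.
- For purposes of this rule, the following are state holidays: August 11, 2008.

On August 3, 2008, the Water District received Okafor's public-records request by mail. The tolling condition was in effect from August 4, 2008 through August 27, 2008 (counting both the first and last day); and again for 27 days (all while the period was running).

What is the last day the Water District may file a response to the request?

November 28, 2008

2 months after August 3, 2008 is October 3, 2008.
Service was by mail, adding 5 days: October 3, 2008 + 5 days = October 8, 2008.
From August 4, 2008 through August 27, 2008 inclusive is 24 days; tolling adds 24 days: October 8, 2008 + 24 days = November 1, 2008.
Tolling adds 27 days: November 1, 2008 + 27 days = November 28, 2008.
November 28, 2008 is a Friday and not a state holiday, so no extension applies.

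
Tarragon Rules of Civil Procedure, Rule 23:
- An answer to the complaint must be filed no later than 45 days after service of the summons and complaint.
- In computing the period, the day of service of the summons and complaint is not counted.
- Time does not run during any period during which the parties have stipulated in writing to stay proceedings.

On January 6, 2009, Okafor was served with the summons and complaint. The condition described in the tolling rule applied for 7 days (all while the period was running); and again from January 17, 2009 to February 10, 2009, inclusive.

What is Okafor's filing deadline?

45 days after January 6, 2009 is February 20, 2009.
Tolling adds 7 days: February 20, 2009 + 7 days = February 27, 2009.
From January 17, 2009 through February 10, 2009 inclusive is 25 days; tolling adds 25 days: February 27, 2009 + 25 days = March 24, 2009.

March 24, 2009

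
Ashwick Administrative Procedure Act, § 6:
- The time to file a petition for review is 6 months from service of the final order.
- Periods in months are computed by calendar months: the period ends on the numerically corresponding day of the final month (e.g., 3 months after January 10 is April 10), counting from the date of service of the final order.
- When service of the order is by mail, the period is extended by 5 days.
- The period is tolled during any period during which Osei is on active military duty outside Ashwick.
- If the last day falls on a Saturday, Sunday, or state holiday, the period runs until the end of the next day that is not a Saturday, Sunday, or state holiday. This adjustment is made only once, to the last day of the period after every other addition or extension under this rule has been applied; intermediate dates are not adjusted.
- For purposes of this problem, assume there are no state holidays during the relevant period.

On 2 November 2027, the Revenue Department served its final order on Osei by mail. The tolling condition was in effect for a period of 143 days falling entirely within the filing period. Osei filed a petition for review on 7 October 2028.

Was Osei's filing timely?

6 months after 2 November 2027 is May 2, 2028.
Service was by mail, adding 5 days: May 2, 2028 + 5 days = May 7, 2028.
Tolling adds 143 days: May 7, 2028 + 143 days = September 27, 2028.
September 27, 2028 is a Wednesday and not a state holiday, so no extension applies.
The deadline is September 27, 2028; the filing on October 7, 2028 is after that date.

No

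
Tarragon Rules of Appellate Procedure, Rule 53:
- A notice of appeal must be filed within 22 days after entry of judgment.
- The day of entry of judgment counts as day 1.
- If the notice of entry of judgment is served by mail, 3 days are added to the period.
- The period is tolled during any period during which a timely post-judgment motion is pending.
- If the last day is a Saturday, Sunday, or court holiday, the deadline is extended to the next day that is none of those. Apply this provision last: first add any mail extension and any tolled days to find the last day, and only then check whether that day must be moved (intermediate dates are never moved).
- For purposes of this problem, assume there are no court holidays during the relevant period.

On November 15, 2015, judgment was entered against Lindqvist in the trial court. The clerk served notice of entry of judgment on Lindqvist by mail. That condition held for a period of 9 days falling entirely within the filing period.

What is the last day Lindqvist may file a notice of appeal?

December 18, 2015

Counting November 15, 2015 as day 1, day 22 is December 6, 2015.
Service was by mail, adding 3 days: December 6, 2015 + 3 days = December 9, 2015.
Tolling adds 9 days: December 9, 2015 + 9 days = December 18, 2015.
December 18, 2015 is a Friday and not a court holiday, so no extension applies.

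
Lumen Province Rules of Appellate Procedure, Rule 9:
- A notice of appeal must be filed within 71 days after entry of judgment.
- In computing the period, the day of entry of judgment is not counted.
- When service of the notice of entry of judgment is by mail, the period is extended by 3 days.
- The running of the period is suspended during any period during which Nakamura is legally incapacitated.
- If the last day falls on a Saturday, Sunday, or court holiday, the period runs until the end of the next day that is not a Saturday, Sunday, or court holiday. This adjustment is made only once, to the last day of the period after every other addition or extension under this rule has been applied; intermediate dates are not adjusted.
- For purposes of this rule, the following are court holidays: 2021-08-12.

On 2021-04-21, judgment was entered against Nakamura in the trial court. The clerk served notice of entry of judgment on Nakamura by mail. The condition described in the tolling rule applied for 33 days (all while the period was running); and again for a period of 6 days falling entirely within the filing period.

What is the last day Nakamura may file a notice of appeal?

71 days after 2021-04-21 is July 1, 2021.
Service was by mail, adding 3 days: July 1, 2021 + 3 days = July 4, 2021.
Tolling adds 33 days: July 4, 2021 + 33 days = August 6, 2021.
Tolling adds 6 days: August 6, 2021 + 6 days = August 12, 2021.
August 12, 2021 is a listed holiday. The next qualifying day is August 13, 2021.

August 13, 2021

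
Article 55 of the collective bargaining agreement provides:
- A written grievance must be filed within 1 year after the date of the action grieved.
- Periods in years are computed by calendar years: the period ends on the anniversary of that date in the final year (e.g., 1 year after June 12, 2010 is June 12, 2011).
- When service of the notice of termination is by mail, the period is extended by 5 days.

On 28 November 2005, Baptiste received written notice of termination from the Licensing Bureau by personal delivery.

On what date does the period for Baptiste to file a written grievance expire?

1 year after 28 November 2005 is November 28, 2006.
Service was not by mail, so no mail extension applies.

November 28, 2006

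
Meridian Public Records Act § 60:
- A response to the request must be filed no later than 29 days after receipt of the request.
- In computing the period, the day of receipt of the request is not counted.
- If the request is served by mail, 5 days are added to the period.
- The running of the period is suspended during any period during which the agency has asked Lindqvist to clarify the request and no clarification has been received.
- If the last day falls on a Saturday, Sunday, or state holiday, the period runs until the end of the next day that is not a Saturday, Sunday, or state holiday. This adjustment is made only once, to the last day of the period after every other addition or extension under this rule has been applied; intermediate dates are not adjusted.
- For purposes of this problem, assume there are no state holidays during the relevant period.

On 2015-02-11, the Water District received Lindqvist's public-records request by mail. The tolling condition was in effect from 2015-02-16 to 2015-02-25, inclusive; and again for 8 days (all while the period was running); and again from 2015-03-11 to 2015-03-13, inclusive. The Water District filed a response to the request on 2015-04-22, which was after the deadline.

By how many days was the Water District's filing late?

15 days

29 days after 2015-02-11 is March 12, 2015.
Service was by mail, adding 5 days: March 12, 2015 + 5 days = March 17, 2015.
From February 16, 2015 through February 25, 2015 inclusive is 10 days; tolling adds 10 days: March 17, 2015 + 10 days = March 27, 2015.
Tolling adds 8 days: March 27, 2015 + 8 days = April 4, 2015.
From March 11, 2015 through March 13, 2015 inclusive is 3 days; tolling adds 3 days: April 4, 2015 + 3 days = April 7, 2015.
April 7, 2015 is a Tuesday and not a state holiday, so no extension applies.
The deadline is April 7, 2015; from April 7, 2015 to April 22, 2015 is 15 days.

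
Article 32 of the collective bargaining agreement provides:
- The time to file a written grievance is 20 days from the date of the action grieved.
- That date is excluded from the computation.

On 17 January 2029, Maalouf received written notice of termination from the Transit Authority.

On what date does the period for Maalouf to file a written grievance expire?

20 days after 17 January 2029 is February 6, 2029.

February 6, 2029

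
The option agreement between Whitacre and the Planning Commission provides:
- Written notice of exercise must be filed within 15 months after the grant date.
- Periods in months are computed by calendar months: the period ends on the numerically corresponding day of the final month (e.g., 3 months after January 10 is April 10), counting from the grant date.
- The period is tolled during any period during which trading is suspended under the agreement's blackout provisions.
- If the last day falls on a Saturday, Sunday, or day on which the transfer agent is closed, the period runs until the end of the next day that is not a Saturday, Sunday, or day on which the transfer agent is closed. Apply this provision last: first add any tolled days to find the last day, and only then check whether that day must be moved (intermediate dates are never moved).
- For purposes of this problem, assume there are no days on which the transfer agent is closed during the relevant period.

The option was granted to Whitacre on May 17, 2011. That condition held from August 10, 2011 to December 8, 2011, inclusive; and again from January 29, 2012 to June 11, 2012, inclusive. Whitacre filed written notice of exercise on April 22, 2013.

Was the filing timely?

Yes

15 months after May 17, 2011 is August 17, 2012.
From August 10, 2011 through December 8, 2011 inclusive is 121 days; tolling adds 121 days: August 17, 2012 + 121 days = December 16, 2012.
From January 29, 2012 through June 11, 2012 inclusive is 135 days; tolling adds 135 days: December 16, 2012 + 135 days = April 30, 2013.
April 30, 2013 is a Tuesday and not a day on which the transfer agent is closed, so no extension applies.
The deadline is April 30, 2013; the filing on April 22, 2013 is on or before that date.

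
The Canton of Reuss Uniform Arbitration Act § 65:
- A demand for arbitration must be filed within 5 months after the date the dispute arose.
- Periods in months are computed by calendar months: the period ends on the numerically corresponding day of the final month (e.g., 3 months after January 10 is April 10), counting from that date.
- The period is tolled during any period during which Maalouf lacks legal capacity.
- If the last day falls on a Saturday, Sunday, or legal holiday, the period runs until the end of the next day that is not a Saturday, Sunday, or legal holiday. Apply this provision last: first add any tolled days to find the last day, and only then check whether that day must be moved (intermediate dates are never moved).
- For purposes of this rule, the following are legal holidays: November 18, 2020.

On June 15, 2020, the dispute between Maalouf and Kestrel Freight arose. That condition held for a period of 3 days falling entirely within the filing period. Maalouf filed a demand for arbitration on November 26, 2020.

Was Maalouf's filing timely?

No

5 months after June 15, 2020 is November 15, 2020.
Tolling adds 3 days: November 15, 2020 + 3 days = November 18, 2020.
November 18, 2020 is a listed holiday. The next qualifying day is November 19, 2020.
The deadline is November 19, 2020; the filing on November 26, 2020 is after that date.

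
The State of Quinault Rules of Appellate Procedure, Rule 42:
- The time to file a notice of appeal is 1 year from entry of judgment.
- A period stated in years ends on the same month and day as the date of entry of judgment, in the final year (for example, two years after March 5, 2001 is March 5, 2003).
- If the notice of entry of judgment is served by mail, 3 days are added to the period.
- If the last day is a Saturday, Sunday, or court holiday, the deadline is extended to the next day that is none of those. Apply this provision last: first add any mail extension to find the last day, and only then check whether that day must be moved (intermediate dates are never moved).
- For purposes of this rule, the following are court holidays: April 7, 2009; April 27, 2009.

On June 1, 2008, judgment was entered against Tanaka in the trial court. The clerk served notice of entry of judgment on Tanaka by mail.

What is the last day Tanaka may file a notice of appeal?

1 year after June 1, 2008 is June 1, 2009.
Service was by mail, adding 3 days: June 1, 2009 + 3 days = June 4, 2009.
June 4, 2009 is a Thursday and not a court holiday, so no extension applies.

June 4, 2009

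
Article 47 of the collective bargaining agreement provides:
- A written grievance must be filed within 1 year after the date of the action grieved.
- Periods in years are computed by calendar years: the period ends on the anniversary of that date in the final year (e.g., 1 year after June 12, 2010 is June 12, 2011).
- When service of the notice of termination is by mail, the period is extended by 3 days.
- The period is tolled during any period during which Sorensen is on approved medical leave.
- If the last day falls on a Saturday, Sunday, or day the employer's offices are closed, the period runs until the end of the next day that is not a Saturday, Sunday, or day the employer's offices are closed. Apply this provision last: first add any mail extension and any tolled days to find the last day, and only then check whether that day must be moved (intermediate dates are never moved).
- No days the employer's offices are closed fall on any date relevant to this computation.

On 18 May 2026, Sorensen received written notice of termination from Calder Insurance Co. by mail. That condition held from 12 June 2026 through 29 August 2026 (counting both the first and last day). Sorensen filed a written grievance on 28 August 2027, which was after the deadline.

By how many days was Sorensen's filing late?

1 year after 18 May 2026 is May 18, 2027.
Service was by mail, adding 3 days: May 18, 2027 + 3 days = May 21, 2027.
From June 12, 2026 through August 29, 2026 inclusive is 79 days; tolling adds 79 days: May 21, 2027 + 79 days = August 8, 2027.
August 8, 2027 is Sunday. The next qualifying day is August 9, 2027.
The deadline is August 9, 2027; from August 9, 2027 to August 28, 2027 is 19 days.

19 days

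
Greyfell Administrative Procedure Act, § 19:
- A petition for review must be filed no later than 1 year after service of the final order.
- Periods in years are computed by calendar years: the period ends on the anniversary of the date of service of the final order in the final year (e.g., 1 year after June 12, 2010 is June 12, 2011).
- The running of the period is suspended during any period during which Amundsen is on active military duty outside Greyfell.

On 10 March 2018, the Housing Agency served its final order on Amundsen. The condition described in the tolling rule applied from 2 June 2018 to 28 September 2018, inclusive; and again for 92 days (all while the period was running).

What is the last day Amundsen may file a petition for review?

1 year after 10 March 2018 is March 10, 2019.
From June 2, 2018 through September 28, 2018 inclusive is 119 days; tolling adds 119 days: March 10, 2019 + 119 days = July 7, 2019.
Tolling adds 92 days: July 7, 2019 + 92 days = October 7, 2019.

October 7, 2019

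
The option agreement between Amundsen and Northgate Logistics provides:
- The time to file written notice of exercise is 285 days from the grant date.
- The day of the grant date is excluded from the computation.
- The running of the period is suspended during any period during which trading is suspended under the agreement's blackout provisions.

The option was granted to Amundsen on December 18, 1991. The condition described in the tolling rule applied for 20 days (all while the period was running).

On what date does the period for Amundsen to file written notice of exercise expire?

October 18, 1992

285 days after December 18, 1991 is September 28, 1992.
Tolling adds 20 days: September 28, 1992 + 20 days = October 18, 1992.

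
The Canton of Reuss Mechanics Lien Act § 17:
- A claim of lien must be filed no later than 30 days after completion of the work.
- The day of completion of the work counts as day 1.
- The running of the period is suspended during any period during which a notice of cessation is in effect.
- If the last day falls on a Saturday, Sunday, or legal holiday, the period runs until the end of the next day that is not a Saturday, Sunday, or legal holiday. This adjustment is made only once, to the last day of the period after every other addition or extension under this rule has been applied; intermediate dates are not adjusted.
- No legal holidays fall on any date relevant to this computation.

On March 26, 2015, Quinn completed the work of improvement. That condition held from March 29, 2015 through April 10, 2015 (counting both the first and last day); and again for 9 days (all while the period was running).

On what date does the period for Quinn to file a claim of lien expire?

Counting March 26, 2015 as day 1, day 30 is April 24, 2015.
From March 29, 2015 through April 10, 2015 inclusive is 13 days; tolling adds 13 days: April 24, 2015 + 13 days = May 7, 2015.
Tolling adds 9 days: May 7, 2015 + 9 days = May 16, 2015.
May 16, 2015 is Saturday; May 17, 2015 is Sunday. The next qualifying day is May 18, 2015.

May 18, 2015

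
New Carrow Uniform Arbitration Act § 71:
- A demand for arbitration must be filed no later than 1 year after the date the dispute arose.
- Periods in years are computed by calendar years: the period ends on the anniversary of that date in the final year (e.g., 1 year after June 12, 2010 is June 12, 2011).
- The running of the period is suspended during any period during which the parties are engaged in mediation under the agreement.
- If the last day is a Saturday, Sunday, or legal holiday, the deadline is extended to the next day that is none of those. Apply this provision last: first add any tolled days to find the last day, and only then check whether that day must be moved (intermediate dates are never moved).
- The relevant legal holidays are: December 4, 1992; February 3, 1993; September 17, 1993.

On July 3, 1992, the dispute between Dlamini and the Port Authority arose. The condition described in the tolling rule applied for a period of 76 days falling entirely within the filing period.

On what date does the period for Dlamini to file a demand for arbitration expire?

1 year after July 3, 1992 is July 3, 1993.
Tolling adds 76 days: July 3, 1993 + 76 days = September 17, 1993.
September 17, 1993 is a listed holiday; September 18, 1993 is Saturday; September 19, 1993 is Sunday. The next qualifying day is September 20, 1993.

September 20, 1993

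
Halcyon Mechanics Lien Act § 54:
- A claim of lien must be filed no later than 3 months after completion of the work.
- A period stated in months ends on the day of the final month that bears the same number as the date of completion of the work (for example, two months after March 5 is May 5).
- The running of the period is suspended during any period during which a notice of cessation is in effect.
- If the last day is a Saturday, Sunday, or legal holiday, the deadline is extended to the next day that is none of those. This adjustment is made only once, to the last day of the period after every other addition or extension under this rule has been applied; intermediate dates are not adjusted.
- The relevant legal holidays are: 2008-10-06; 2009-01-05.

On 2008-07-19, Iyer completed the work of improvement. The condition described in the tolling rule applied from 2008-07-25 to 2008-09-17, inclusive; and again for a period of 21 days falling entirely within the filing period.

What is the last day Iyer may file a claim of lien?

January 6, 2009

3 months after 2008-07-19 is October 19, 2008.
From July 25, 2008 through September 17, 2008 inclusive is 55 days; tolling adds 55 days: October 19, 2008 + 55 days = December 13, 2008.
Tolling adds 21 days: December 13, 2008 + 21 days = January 3, 2009.
January 3, 2009 is Saturday; January 4, 2009 is Sunday; January 5, 2009 is a listed holiday. The next qualifying day is January 6, 2009.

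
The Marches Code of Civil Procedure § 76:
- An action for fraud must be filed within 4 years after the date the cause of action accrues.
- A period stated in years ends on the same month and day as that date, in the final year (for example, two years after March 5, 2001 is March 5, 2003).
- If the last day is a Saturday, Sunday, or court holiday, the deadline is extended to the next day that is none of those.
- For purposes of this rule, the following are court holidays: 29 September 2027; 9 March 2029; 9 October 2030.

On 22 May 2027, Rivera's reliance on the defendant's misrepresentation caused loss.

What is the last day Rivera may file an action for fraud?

4 years after 22 May 2027 is May 22, 2031.
May 22, 2031 is a Thursday and not a court holiday, so no extension applies.

May 22, 2031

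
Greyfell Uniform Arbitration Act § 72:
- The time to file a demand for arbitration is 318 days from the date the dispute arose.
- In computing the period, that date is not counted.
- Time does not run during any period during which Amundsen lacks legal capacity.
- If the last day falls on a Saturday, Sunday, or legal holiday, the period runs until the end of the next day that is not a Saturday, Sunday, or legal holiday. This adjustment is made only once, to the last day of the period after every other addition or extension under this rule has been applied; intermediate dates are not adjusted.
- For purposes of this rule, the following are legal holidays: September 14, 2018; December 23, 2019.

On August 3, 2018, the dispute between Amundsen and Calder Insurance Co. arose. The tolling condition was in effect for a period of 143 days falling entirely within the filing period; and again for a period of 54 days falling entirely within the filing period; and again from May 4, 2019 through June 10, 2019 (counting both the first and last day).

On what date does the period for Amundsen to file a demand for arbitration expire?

318 days after August 3, 2018 is June 17, 2019.
Tolling adds 143 days: June 17, 2019 + 143 days = November 7, 2019.
Tolling adds 54 days: November 7, 2019 + 54 days = December 31, 2019.
From May 4, 2019 through June 10, 2019 inclusive is 38 days; tolling adds 38 days: December 31, 2019 + 38 days = February 7, 2020.
February 7, 2020 is a Friday and not a legal holiday, so no extension applies.

February 7, 2020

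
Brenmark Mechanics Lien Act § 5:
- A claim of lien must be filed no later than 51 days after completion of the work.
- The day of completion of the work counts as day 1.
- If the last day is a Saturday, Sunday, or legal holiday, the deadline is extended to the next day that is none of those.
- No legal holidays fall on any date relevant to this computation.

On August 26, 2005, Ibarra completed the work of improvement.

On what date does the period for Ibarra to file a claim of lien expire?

October 17, 2005

Counting August 26, 2005 as day 1, day 51 is October 15, 2005.
October 15, 2005 is Saturday; October 16, 2005 is Sunday. The next qualifying day is October 17, 2005.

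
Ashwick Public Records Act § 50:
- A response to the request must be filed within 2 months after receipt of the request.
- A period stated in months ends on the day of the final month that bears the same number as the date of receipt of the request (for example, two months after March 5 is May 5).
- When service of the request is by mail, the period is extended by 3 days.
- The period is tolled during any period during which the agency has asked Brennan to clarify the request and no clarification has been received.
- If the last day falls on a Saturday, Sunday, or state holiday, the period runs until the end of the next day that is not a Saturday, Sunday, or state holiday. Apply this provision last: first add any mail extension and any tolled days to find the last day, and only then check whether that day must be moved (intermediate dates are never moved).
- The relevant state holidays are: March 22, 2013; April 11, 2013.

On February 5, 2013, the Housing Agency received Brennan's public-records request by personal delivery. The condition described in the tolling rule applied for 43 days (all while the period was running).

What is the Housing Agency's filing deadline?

2 months after February 5, 2013 is April 5, 2013.
Service was not by mail, so no mail extension applies.
Tolling adds 43 days: April 5, 2013 + 43 days = May 18, 2013.
May 18, 2013 is Saturday; May 19, 2013 is Sunday. The next qualifying day is May 20, 2013.

May 20, 2013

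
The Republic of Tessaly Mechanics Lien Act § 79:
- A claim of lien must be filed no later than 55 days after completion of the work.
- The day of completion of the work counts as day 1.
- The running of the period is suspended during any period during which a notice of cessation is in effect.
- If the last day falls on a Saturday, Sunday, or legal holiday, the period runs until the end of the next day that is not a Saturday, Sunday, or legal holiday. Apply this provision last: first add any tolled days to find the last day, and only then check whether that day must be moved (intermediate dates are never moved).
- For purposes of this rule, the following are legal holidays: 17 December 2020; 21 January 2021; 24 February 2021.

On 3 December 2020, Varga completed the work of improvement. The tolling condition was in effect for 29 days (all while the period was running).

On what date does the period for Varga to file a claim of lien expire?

Counting 3 December 2020 as day 1, day 55 is January 26, 2021.
Tolling adds 29 days: January 26, 2021 + 29 days = February 24, 2021.
February 24, 2021 is a listed holiday. The next qualifying day is February 25, 2021.

February 25, 2021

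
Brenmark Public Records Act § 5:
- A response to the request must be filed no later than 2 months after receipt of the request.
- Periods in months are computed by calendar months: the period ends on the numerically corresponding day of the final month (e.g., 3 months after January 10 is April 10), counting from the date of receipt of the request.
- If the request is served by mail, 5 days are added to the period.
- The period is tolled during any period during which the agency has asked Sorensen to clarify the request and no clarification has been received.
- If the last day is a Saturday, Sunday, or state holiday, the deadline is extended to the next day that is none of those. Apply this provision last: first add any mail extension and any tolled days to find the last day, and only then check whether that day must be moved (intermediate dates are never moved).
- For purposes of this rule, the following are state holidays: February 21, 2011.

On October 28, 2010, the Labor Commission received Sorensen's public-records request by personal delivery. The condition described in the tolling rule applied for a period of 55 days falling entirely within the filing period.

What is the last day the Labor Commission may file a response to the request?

2 months after October 28, 2010 is December 28, 2010.
Service was not by mail, so no mail extension applies.
Tolling adds 55 days: December 28, 2010 + 55 days = February 21, 2011.
February 21, 2011 is a listed holiday. The next qualifying day is February 22, 2011.

February 22, 2011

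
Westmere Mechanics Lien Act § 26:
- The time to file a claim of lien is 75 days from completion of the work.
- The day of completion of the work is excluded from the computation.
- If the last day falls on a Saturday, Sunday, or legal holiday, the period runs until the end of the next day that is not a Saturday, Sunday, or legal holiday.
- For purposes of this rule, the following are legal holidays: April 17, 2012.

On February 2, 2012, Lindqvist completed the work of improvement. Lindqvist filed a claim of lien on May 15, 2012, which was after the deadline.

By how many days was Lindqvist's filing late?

75 days after February 2, 2012 is April 17, 2012.
April 17, 2012 is a listed holiday. The next qualifying day is April 18, 2012.
The deadline is April 18, 2012; from April 18, 2012 to May 15, 2012 is 27 days.

27 days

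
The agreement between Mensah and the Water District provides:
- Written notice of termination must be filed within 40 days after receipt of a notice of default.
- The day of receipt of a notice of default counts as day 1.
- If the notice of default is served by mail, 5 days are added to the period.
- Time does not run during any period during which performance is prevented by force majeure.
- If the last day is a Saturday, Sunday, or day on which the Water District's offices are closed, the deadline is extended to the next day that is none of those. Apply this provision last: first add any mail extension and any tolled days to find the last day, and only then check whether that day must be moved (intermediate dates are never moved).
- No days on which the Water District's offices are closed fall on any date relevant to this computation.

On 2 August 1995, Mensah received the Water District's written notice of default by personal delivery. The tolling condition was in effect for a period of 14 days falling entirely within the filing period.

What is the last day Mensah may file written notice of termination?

September 25, 1995

Counting 2 August 1995 as day 1, day 40 is September 10, 1995.
Service was not by mail, so no mail extension applies.
Tolling adds 14 days: September 10, 1995 + 14 days = September 24, 1995.
September 24, 1995 is Sunday. The next qualifying day is September 25, 1995.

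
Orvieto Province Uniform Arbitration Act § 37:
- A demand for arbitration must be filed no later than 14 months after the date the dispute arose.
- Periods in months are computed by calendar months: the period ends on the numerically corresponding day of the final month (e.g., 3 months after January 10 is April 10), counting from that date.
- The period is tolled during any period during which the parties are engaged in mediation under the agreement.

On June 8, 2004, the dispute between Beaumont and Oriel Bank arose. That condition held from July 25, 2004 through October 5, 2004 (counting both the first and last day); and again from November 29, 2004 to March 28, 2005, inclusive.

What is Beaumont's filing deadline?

February 17, 2006

14 months after June 8, 2004 is August 8, 2005.
From July 25, 2004 through October 5, 2004 inclusive is 73 days; tolling adds 73 days: August 8, 2005 + 73 days = October 20, 2005.
From November 29, 2004 through March 28, 2005 inclusive is 120 days; tolling adds 120 days: October 20, 2005 + 120 days = February 17, 2006.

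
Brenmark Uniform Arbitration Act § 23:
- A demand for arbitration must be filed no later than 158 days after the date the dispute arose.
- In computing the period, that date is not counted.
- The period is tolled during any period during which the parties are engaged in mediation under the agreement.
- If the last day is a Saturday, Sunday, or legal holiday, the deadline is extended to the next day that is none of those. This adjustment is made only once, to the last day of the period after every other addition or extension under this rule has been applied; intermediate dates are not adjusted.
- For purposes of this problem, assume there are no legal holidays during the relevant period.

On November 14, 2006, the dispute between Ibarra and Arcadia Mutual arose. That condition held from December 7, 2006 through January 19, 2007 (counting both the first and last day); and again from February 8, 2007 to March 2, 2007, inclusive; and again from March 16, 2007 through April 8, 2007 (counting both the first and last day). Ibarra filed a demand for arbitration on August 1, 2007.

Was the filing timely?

No

158 days after November 14, 2006 is April 21, 2007.
From December 7, 2006 through January 19, 2007 inclusive is 44 days; tolling adds 44 days: April 21, 2007 + 44 days = June 4, 2007.
From February 8, 2007 through March 2, 2007 inclusive is 23 days; tolling adds 23 days: June 4, 2007 + 23 days = June 27, 2007.
From March 16, 2007 through April 8, 2007 inclusive is 24 days; tolling adds 24 days: June 27, 2007 + 24 days = July 21, 2007.
July 21, 2007 is Saturday; July 22, 2007 is Sunday. The next qualifying day is July 23, 2007.
The deadline is July 23, 2007; the filing on August 1, 2007 is after that date.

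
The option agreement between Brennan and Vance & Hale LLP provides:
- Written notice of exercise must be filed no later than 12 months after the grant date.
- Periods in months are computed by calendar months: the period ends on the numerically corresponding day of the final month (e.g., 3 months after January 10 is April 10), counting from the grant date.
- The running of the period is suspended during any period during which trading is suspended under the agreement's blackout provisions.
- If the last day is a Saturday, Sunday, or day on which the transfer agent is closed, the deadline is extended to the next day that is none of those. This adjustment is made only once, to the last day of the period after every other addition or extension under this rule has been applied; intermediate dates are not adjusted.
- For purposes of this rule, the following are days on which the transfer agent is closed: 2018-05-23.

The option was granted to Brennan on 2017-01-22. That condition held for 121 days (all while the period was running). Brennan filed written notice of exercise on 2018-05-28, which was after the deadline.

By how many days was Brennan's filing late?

4 days

12 months after 2017-01-22 is January 22, 2018.
Tolling adds 121 days: January 22, 2018 + 121 days = May 23, 2018.
May 23, 2018 is a listed holiday. The next qualifying day is May 24, 2018.
The deadline is May 24, 2018; from May 24, 2018 to May 28, 2018 is 4 days.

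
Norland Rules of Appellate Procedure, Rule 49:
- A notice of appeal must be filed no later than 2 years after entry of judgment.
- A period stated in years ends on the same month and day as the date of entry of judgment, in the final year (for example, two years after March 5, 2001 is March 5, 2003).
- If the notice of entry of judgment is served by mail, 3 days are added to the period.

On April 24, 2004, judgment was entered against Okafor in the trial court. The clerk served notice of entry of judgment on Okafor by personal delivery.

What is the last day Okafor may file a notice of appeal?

2 years after April 24, 2004 is April 24, 2006.
Service was not by mail, so no mail extension applies.

April 24, 2006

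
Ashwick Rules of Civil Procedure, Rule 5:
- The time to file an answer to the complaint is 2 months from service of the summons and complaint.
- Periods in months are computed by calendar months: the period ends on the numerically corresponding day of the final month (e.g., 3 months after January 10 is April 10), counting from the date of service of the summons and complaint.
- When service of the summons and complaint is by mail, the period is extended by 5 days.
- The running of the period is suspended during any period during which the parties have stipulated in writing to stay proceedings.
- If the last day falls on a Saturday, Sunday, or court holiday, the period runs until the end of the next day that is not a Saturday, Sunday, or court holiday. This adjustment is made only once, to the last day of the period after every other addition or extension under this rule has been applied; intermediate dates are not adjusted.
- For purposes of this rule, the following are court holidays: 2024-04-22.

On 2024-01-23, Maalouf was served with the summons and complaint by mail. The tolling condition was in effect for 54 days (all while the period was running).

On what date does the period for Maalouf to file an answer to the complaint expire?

2 months after 2024-01-23 is March 23, 2024.
Service was by mail, adding 5 days: March 23, 2024 + 5 days = March 28, 2024.
Tolling adds 54 days: March 28, 2024 + 54 days = May 21, 2024.
May 21, 2024 is a Tuesday and not a court holiday, so no extension applies.

May 21, 2024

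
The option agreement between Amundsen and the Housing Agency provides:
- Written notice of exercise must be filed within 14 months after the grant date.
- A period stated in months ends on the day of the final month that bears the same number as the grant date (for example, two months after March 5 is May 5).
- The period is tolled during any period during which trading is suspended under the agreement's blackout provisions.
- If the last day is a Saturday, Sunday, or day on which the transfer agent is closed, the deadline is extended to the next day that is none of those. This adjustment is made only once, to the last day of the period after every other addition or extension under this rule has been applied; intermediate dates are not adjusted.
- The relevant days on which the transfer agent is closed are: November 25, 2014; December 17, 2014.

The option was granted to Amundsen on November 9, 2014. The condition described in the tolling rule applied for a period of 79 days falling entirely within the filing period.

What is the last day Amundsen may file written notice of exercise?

March 28, 2016

14 months after November 9, 2014 is January 9, 2016.
Tolling adds 79 days: January 9, 2016 + 79 days = March 28, 2016.
March 28, 2016 is a Monday and not a day on which the transfer agent is closed, so no extension applies.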